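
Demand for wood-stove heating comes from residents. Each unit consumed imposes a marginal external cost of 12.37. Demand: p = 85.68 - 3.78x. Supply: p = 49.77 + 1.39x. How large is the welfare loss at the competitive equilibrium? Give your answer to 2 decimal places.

DWL = 14.80

Market equilibrium (private): 49.77 + 1.39x = 85.68 - 3.78x → x_m = 6.9458.
Social marginal benefit = demand − MEC = 73.31 - 3.78x.
Set SMB = MC: 73.31 - 3.78x = 49.77 + 1.39x → x* = 4.5532.
The welfare-loss triangle has base |x_m − x*| and height MEC(x_m) (the vertical gap between SMB and MC is zero at x* and MEC at x_m).
DWL = ½ × 2.3926 × 12.3700 = 14.7982.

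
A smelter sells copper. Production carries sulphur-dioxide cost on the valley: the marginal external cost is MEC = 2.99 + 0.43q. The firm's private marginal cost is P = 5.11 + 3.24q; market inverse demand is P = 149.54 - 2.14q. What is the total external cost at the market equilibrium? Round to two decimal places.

Market equilibrium (private): 5.11 + 3.24q = 149.54 - 2.14q → q_m = 26.8457.
Total external cost = ∫₀^{q_m} (2.99 + 0.43q) dq = 2.99×26.8457 + ½×0.43×26.8457² = 235.2173.

235.22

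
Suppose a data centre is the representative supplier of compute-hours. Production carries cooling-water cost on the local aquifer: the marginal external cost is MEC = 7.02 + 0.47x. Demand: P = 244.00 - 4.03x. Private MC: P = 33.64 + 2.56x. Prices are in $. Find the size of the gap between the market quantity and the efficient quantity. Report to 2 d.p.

3.12 units

Market equilibrium (private): 33.64 + 2.56x = 244.00 - 4.03x → x_m = 31.9211.
Social marginal cost = private MC + MEC = 40.66 + 3.03x.
Set SMC = demand: 40.66 + 3.03x = 244.00 - 4.03x → x* = 28.8017.
Gap = |31.9211 − 28.8017| = 3.1194.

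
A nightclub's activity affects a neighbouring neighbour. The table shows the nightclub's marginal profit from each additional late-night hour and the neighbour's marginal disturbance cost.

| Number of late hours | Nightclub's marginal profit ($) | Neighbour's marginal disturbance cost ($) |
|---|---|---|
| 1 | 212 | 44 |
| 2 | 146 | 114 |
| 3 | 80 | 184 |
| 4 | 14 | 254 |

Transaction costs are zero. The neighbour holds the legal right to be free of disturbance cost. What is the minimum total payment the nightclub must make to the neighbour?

Efficient level: marginal profit ≥ marginal disturbance cost through level 2, so k* = 2.
With the neighbour holding the right, the nightclub must at least compensate total damage at k*: 44 + 114 = 158.

$158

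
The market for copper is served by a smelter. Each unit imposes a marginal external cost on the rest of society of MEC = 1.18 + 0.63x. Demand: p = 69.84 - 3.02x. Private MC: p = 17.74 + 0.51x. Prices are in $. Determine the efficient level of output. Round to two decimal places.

Social marginal cost = private MC + MEC = 18.92 + 1.14x.
Set SMC = demand: 18.92 + 1.14x = 69.84 - 3.02x → x* = 12.2404.

x* = 12.24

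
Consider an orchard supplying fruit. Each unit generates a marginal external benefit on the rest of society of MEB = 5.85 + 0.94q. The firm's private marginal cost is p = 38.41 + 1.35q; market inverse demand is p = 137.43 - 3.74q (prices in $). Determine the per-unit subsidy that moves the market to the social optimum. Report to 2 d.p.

Social marginal cost = private MC − MEB = 32.56 + 0.41q.
Set SMC = demand: 32.56 + 0.41q = 137.43 - 3.74q → q* = 25.2699.
The Pigouvian subsidy equals MEB at q*: 5.85 + 0.94×25.2699 = 29.6037.

subsidy = $29.60 per unit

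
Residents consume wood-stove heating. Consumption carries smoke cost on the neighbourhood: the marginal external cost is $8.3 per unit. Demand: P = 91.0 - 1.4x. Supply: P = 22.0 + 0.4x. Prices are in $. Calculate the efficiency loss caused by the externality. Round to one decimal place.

DWL = $19.1

Market equilibrium (private): 22.0 + 0.4x = 91.0 - 1.4x → x_m = 38.3333.
Social marginal benefit = demand − MEC = 82.7 - 1.4x.
Set SMB = MC: 82.7 - 1.4x = 22.0 + 0.4x → x* = 33.7222.
Height of the DWL triangle at x_m is MC(x_m) − SMB(x_m) = MEC(x_m) = 8.3000.
DWL = ½ × 4.6111 × 8.3000 = 19.1361.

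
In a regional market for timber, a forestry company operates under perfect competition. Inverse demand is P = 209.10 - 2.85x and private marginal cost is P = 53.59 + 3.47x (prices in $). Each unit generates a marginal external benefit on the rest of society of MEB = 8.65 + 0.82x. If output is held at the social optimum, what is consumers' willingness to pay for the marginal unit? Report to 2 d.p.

Social marginal cost = private MC − MEB = 44.94 + 2.65x.
Set SMC = demand: 44.94 + 2.65x = 209.10 - 2.85x → x* = 29.8473.
Consumer price on the demand curve at x*: 209.10 − 2.85×29.8473 = 124.0352.

P = $124.04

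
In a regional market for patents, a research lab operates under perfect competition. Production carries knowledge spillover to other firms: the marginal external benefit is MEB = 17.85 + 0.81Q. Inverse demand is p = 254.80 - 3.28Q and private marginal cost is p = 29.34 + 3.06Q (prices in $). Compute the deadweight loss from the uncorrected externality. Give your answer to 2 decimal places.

DWL = $196.81

Market equilibrium (private): 29.34 + 3.06Q = 254.80 - 3.28Q → Q_m = 35.5615.
Social marginal cost = private MC − MEB = 11.49 + 2.25Q.
Set SMC = demand: 11.49 + 2.25Q = 254.80 - 3.28Q → Q* = 43.9982.
The welfare-loss triangle has base |Q_m − Q*| and height MEB(Q_m) (the vertical gap between SMC and demand is zero at Q* and MEB at Q_m).
DWL = ½ × 8.4367 × 46.6548 = 196.8063.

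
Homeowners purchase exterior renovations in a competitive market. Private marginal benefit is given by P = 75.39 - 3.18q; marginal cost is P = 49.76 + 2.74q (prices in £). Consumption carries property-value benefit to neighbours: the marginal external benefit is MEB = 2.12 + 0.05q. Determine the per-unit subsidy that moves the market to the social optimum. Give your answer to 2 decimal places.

Social marginal benefit = demand + MEB = 77.51 - 3.13q.
Set SMB = MC: 77.51 - 3.13q = 49.76 + 2.74q → q* = 4.7274.
The Pigouvian subsidy equals MEB at q*: 2.12 + 0.05×4.7274 = 2.3564.

subsidy = £2.36 per unit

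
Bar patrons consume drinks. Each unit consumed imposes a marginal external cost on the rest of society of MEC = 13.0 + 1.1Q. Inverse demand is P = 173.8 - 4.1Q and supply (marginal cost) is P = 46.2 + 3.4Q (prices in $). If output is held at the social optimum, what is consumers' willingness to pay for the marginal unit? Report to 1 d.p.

P = $119.2

Social marginal benefit = demand − MEC = 160.8 - 5.2Q.
Set SMB = MC: 160.8 - 5.2Q = 46.2 + 3.4Q → Q* = 13.3256.
Consumer price on the demand curve at Q*: 173.8 − 4.1×13.3256 = 119.1650.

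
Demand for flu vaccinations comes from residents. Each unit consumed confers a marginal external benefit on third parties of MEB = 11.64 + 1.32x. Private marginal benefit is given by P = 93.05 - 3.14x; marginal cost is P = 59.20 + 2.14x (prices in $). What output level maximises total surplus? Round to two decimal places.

Social marginal benefit = demand + MEB = 104.69 - 1.82x.
Set SMB = MC: 104.69 - 1.82x = 59.20 + 2.14x → x* = 11.4874.

x* = 11.49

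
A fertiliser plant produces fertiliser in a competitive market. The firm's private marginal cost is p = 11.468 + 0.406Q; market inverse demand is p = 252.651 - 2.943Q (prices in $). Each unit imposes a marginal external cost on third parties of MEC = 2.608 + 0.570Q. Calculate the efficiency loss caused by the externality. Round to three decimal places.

DWL = $243.170

Market equilibrium (private): 11.468 + 0.406Q = 252.651 - 2.943Q → Q_m = 72.0164.
Social marginal cost = private MC + MEC = 14.076 + 0.976Q.
Set SMC = demand: 14.076 + 0.976Q = 252.651 - 2.943Q → Q* = 60.8765.
Height of the DWL triangle at Q_m is SMC(Q_m) − demand(Q_m) = MEC(Q_m) = 43.6574.
DWL = ½ × 11.1399 × 43.6574 = 243.1695.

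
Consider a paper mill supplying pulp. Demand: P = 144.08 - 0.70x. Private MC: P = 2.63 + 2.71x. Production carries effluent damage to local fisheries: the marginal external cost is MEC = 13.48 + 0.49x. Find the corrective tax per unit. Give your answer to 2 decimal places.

Social marginal cost = private MC + MEC = 16.11 + 3.20x.
Set SMC = demand: 16.11 + 3.20x = 144.08 - 0.70x → x* = 32.8128.
The Pigouvian tax equals MEC at x*: 13.48 + 0.49×32.8128 = 29.5583.

tax = 29.56 per unit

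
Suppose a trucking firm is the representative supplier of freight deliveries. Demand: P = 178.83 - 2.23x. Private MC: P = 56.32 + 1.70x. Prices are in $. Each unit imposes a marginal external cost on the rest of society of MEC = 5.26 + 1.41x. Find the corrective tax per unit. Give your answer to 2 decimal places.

tax = $36.22 per unit

Social marginal cost = private MC + MEC = 61.58 + 3.11x.
Set SMC = demand: 61.58 + 3.11x = 178.83 - 2.23x → x* = 21.9569.
The Pigouvian tax equals MEC at x*: 5.26 + 1.41×21.9569 = 36.2192.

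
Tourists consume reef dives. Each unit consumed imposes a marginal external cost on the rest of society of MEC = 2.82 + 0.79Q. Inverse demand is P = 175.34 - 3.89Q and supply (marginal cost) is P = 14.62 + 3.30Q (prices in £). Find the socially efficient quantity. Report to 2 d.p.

Q* = 19.79

Social marginal benefit = demand − MEC = 172.52 - 4.68Q.
Set SMB = MC: 172.52 - 4.68Q = 14.62 + 3.30Q → Q* = 19.7870.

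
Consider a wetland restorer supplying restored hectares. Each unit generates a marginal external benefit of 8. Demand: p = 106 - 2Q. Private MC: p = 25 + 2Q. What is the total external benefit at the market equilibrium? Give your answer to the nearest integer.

Market equilibrium (private): 25 + 2Q = 106 - 2Q → Q_m = 20.2500.
Total external benefit = MEB × Q_m = 8 × 20.2500 = 162.0000.

162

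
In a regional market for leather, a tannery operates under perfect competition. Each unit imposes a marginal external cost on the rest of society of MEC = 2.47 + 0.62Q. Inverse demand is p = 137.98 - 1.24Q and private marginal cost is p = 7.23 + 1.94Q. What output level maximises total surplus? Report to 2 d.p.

Q* = 33.76

Social marginal cost = private MC + MEC = 9.70 + 2.56Q.
Set SMC = demand: 9.70 + 2.56Q = 137.98 - 1.24Q → Q* = 33.7579.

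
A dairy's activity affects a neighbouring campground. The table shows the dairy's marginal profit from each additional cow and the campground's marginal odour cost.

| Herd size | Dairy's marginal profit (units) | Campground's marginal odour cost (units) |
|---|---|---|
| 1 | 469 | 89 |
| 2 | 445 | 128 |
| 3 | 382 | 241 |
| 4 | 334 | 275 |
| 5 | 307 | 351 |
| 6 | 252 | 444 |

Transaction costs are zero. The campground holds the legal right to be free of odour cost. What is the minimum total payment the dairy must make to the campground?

733

Efficient level: marginal profit ≥ marginal odour cost through level 4, so k* = 4.
With the campground holding the right, the dairy must at least compensate total damage at k*: 89 + 128 + 241 + 275 = 733.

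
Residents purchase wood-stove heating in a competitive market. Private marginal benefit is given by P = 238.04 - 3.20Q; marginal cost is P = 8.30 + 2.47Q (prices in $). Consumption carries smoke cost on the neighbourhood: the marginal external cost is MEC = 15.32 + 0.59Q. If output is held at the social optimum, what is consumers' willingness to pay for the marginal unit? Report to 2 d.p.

Social marginal benefit = demand − MEC = 222.72 - 3.79Q.
Set SMB = MC: 222.72 - 3.79Q = 8.30 + 2.47Q → Q* = 34.2524.
Consumer price on the demand curve at Q*: 238.04 − 3.20×34.2524 = 128.4323.

P = $128.43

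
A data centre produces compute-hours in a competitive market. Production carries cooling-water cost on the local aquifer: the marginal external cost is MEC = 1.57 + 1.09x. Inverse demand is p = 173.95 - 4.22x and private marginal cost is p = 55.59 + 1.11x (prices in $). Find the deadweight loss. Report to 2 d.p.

Market equilibrium (private): 55.59 + 1.11x = 173.95 - 4.22x → x_m = 22.2064.
Social marginal cost = private MC + MEC = 57.16 + 2.20x.
Set SMC = demand: 57.16 + 2.20x = 173.95 - 4.22x → x* = 18.1916.
The loss is the area between SMC and demand from x* to x_m; with linear curves that's a triangle of height MEC(x_m).
DWL = ½ × 4.0148 × 25.7750 = 51.7407.

DWL = $51.74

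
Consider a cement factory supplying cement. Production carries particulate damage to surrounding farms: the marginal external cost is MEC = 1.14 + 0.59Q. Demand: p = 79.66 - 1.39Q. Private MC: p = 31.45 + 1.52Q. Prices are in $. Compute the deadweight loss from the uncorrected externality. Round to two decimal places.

DWL = $17.02

Market equilibrium (private): 31.45 + 1.52Q = 79.66 - 1.39Q → Q_m = 16.5670.
Social marginal cost = private MC + MEC = 32.59 + 2.11Q.
Set SMC = demand: 32.59 + 2.11Q = 79.66 - 1.39Q → Q* = 13.4486.
Between Q* and Q_m the wedge SMC − demand runs linearly from 0 to MEC(Q_m), so the loss is a triangle.
DWL = ½ × 3.1184 × 10.9145 = 17.0179.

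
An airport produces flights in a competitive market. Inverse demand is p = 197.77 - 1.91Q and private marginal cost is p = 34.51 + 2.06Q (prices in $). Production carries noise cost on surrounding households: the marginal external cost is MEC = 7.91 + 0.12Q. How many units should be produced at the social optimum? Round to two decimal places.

Q* = 37.98

Social marginal cost = private MC + MEC = 42.42 + 2.18Q.
Set SMC = demand: 42.42 + 2.18Q = 197.77 - 1.91Q → Q* = 37.9829.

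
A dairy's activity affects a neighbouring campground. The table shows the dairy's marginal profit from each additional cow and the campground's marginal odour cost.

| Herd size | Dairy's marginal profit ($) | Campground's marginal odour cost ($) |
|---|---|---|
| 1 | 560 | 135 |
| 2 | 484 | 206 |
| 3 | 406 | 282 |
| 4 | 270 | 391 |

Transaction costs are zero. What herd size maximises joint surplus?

Bargaining reaches the level where marginal profit last exceeds marginal odour cost.
That holds through level 3 (406 ≥ 282) but not at 4 (270 < 391).

3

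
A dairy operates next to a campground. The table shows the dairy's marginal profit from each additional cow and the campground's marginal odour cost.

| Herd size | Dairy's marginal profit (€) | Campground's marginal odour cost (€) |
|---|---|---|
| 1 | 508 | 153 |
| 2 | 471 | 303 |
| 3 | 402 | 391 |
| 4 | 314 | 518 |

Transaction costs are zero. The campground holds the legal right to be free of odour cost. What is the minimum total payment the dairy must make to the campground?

Efficient level: marginal profit ≥ marginal odour cost through level 3, so k* = 3.
With the campground holding the right, the dairy must at least compensate total damage at k*: 153 + 303 + 391 = 847.

€847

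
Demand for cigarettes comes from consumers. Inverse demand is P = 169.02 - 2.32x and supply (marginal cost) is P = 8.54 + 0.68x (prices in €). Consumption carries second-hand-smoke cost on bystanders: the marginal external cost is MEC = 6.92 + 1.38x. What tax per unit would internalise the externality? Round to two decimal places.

Social marginal benefit = demand − MEC = 162.10 - 3.70x.
Set SMB = MC: 162.10 - 3.70x = 8.54 + 0.68x → x* = 35.0594.
The Pigouvian tax equals MEC at x*: 6.92 + 1.38×35.0594 = 55.3020.

tax = €55.30 per unit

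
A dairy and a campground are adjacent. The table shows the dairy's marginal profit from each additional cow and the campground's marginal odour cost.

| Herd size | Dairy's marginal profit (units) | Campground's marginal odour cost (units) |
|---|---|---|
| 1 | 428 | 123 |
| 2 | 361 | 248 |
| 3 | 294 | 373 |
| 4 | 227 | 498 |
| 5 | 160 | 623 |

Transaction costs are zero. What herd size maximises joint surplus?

2

Bargaining reaches the level where marginal profit last exceeds marginal odour cost.
That holds through level 2 (361 ≥ 248) but not at 3 (294 < 373).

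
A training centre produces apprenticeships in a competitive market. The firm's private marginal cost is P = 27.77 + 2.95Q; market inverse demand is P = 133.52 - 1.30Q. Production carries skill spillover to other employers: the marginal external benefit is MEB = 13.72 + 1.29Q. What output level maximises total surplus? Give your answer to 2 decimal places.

Social marginal cost = private MC − MEB = 14.05 + 1.66Q.
Set SMC = demand: 14.05 + 1.66Q = 133.52 - 1.30Q → Q* = 40.3615.

Q* = 40.36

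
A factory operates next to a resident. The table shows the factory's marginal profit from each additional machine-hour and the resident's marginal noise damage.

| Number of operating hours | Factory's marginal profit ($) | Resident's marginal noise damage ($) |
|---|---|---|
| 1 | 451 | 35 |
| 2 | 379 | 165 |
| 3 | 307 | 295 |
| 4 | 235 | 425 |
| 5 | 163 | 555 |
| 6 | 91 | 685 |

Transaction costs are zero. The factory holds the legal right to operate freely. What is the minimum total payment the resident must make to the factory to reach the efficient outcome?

Left alone the factory would choose level 6 (marginal profit stays positive).
Efficient level: k* = 3 (marginal profit ≥ marginal noise damage through 3).
The resident must at least cover the factory's forgone profit from cutting 6→3: 235 + 163 + 91 = 489.

$489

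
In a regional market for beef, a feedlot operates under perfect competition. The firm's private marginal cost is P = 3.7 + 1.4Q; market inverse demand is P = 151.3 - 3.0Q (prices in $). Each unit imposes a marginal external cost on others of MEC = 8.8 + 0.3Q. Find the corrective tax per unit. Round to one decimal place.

tax = $17.7 per unit

Social marginal cost = private MC + MEC = 12.5 + 1.7Q.
Set SMC = demand: 12.5 + 1.7Q = 151.3 - 3.0Q → Q* = 29.5319.
The Pigouvian tax equals MEC at Q*: 8.8 + 0.3×29.5319 = 17.6596.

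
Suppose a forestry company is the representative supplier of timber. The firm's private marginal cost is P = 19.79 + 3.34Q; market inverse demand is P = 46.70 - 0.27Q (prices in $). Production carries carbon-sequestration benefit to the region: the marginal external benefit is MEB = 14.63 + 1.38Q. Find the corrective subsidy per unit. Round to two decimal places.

subsidy = $40.34 per unit

Social marginal cost = private MC − MEB = 5.16 + 1.96Q.
Set SMC = demand: 5.16 + 1.96Q = 46.70 - 0.27Q → Q* = 18.6278.
The Pigouvian subsidy equals MEB at Q*: 14.63 + 1.38×18.6278 = 40.3364.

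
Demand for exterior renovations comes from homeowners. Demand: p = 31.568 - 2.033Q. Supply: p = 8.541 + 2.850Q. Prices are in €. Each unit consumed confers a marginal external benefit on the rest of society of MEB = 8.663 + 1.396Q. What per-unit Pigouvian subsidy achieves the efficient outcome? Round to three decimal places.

Social marginal benefit = demand + MEB = 40.231 - 0.637Q.
Set SMB = MC: 40.231 - 0.637Q = 8.541 + 2.850Q → Q* = 9.0880.
The Pigouvian subsidy equals MEB at Q*: 8.663 + 1.396×9.0880 = 21.3498.

subsidy = €21.350 per unit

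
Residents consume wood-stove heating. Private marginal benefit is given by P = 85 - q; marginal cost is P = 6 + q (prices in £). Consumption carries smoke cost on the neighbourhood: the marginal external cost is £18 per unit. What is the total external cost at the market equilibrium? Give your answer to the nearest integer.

Market equilibrium (private): 6 + q = 85 - q → q_m = 39.5000.
Total external cost = MEC × q_m = 18 × 39.5000 = 711.0000.

£711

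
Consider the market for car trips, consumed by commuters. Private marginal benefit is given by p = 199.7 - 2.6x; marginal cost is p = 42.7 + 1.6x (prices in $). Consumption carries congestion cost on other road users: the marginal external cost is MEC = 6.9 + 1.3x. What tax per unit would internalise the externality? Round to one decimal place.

Social marginal benefit = demand − MEC = 192.8 - 3.9x.
Set SMB = MC: 192.8 - 3.9x = 42.7 + 1.6x → x* = 27.2909.
The Pigouvian tax equals MEC at x*: 6.9 + 1.3×27.2909 = 42.3782.

tax = $42.4 per unit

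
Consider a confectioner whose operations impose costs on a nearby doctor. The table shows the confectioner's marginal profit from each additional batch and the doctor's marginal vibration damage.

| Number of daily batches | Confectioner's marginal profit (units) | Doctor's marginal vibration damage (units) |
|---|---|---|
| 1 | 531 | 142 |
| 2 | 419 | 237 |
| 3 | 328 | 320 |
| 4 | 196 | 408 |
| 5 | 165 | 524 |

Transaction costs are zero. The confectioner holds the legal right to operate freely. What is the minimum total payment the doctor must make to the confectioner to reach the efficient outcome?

361

Left alone the confectioner would choose level 5 (marginal profit stays positive).
Efficient level: k* = 3 (marginal profit ≥ marginal vibration damage through 3).
The doctor must at least cover the confectioner's forgone profit from cutting 5→3: 196 + 165 = 361.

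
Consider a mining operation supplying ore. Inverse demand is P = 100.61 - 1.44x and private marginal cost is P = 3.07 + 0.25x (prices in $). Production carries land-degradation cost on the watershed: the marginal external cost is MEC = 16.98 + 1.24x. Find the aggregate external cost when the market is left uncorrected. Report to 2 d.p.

Market equilibrium (private): 3.07 + 0.25x = 100.61 - 1.44x → x_m = 57.7160.
Total external cost = ∫₀^{x_m} (16.98 + 1.24x) dx = 16.98×57.7160 + ½×1.24×57.7160² = 3045.3224.

$3045.32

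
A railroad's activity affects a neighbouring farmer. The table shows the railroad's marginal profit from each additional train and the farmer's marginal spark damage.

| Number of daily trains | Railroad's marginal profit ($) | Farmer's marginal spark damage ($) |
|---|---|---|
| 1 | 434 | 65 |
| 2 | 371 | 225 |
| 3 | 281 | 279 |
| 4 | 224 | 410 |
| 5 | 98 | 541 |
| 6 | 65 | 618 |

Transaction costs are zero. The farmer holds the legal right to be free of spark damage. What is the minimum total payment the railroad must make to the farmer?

$569

Efficient level: marginal profit ≥ marginal spark damage through level 3, so k* = 3.
With the farmer holding the right, the railroad must at least compensate total damage at k*: 65 + 225 + 279 = 569.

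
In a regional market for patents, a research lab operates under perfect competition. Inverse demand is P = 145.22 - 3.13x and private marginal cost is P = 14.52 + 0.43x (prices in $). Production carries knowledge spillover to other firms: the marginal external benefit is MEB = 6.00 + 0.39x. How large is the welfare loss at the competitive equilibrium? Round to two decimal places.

DWL = $65.12

Market equilibrium (private): 14.52 + 0.43x = 145.22 - 3.13x → x_m = 36.7135.
Social marginal cost = private MC − MEB = 8.52 + 0.04x.
Set SMC = demand: 8.52 + 0.04x = 145.22 - 3.13x → x* = 43.1230.
Height of the DWL triangle at x_m is demand(x_m) − SMC(x_m) = MEB(x_m) = 20.3183.
DWL = ½ × 6.4095 × 20.3183 = 65.1151.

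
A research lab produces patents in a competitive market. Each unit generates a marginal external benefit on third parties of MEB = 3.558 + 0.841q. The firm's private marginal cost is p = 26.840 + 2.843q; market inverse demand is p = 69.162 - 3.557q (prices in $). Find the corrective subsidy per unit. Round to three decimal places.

Social marginal cost = private MC − MEB = 23.282 + 2.002q.
Set SMC = demand: 23.282 + 2.002q = 69.162 - 3.557q → q* = 8.2533.
The Pigouvian subsidy equals MEB at q*: 3.558 + 0.841×8.2533 = 10.4990.

subsidy = $10.499 per unit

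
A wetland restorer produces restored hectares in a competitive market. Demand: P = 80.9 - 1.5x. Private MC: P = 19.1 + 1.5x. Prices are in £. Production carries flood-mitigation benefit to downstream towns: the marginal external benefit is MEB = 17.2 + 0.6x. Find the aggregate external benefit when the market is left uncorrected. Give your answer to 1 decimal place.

Market equilibrium (private): 19.1 + 1.5x = 80.9 - 1.5x → x_m = 20.6000.
Total external benefit = ∫₀^{x_m} (17.2 + 0.6x) dx = 17.2×20.6000 + ½×0.6×20.6000² = 481.6280.

£481.6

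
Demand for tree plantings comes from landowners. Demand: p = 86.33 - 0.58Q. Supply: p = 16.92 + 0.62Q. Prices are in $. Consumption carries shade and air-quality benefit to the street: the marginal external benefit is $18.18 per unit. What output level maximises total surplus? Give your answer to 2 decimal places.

Q* = 72.99

Social marginal benefit = demand + MEB = 104.51 - 0.58Q.
Set SMB = MC: 104.51 - 0.58Q = 16.92 + 0.62Q → Q* = 72.9917.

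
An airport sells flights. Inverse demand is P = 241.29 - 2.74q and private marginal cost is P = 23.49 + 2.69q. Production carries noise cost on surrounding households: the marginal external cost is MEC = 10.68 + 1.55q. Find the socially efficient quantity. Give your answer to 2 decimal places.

q* = 29.67

Social marginal cost = private MC + MEC = 34.17 + 4.24q.
Set SMC = demand: 34.17 + 4.24q = 241.29 - 2.74q → q* = 29.6734.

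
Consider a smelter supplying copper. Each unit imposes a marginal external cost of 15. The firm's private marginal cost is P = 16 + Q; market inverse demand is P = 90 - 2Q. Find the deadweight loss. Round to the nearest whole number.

DWL = 38

Market equilibrium (private): 16 + Q = 90 - 2Q → Q_m = 24.6667.
Social marginal cost = private MC + MEC = 31 + Q.
Set SMC = demand: 31 + Q = 90 - 2Q → Q* = 19.6667.
Height of the DWL triangle at Q_m is SMC(Q_m) − demand(Q_m) = MEC(Q_m) = 15.0000.
DWL = ½ × 5.0000 × 15.0000 = 37.5000.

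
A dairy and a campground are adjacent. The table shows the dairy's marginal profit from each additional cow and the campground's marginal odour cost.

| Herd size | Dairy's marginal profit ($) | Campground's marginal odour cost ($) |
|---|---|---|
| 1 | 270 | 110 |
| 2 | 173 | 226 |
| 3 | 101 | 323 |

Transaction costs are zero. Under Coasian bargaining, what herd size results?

Bargaining reaches the level where marginal profit last exceeds marginal odour cost.
That holds through level 1 (270 ≥ 110) but not at 2 (173 < 226).

1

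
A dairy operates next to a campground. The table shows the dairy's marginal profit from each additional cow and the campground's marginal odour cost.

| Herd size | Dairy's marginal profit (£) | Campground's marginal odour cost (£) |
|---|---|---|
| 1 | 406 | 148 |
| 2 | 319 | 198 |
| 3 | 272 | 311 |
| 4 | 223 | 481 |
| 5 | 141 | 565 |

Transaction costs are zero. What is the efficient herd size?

2

Bargaining reaches the level where marginal profit last exceeds marginal odour cost.
That holds through level 2 (319 ≥ 198) but not at 3 (272 < 311).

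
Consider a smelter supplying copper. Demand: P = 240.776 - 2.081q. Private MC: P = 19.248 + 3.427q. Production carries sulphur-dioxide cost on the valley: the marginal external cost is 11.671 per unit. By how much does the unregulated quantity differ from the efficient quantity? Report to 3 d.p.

Market equilibrium (private): 19.248 + 3.427q = 240.776 - 2.081q → q_m = 40.2193.
Social marginal cost = private MC + MEC = 30.919 + 3.427q.
Set SMC = demand: 30.919 + 3.427q = 240.776 - 2.081q → q* = 38.1004.
Gap = |40.2193 − 38.1004| = 2.1189.

2.119 units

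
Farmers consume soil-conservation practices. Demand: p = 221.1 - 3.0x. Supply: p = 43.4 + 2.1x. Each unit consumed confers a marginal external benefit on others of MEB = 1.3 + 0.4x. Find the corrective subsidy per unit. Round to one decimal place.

subsidy = 16.5 per unit

Social marginal benefit = demand + MEB = 222.4 - 2.6x.
Set SMB = MC: 222.4 - 2.6x = 43.4 + 2.1x → x* = 38.0851.
The Pigouvian subsidy equals MEB at x*: 1.3 + 0.4×38.0851 = 16.5340.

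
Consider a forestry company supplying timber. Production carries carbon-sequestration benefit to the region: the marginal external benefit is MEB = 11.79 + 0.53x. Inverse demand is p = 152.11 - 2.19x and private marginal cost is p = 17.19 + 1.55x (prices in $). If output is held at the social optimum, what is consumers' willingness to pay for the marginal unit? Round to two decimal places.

Social marginal cost = private MC − MEB = 5.40 + 1.02x.
Set SMC = demand: 5.40 + 1.02x = 152.11 - 2.19x → x* = 45.7040.
Consumer price on the demand curve at x*: 152.11 − 2.19×45.7040 = 52.0182.

P = $52.02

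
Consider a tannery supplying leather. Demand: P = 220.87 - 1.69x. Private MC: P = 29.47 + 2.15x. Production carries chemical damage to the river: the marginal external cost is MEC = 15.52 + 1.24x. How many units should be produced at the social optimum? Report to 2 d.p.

Social marginal cost = private MC + MEC = 44.99 + 3.39x.
Set SMC = demand: 44.99 + 3.39x = 220.87 - 1.69x → x* = 34.6220.

x* = 34.62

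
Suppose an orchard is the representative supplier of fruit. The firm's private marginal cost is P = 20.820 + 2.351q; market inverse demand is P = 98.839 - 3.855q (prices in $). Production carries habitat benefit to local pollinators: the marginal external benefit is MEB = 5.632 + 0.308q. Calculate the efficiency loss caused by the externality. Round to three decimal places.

DWL = $7.657

Market equilibrium (private): 20.820 + 2.351q = 98.839 - 3.855q → q_m = 12.5715.
Social marginal cost = private MC − MEB = 15.188 + 2.043q.
Set SMC = demand: 15.188 + 2.043q = 98.839 - 3.855q → q* = 14.1829.
Height of the DWL triangle at q_m is demand(q_m) − SMC(q_m) = MEB(q_m) = 9.5040.
DWL = ½ × 1.6114 × 9.5040 = 7.6574.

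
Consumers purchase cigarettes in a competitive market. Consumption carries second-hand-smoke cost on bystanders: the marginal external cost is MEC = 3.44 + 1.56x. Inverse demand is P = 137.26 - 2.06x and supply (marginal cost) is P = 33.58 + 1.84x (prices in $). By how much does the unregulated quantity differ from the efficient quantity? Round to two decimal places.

Market equilibrium (private): 33.58 + 1.84x = 137.26 - 2.06x → x_m = 26.5846.
Social marginal benefit = demand − MEC = 133.82 - 3.62x.
Set SMB = MC: 133.82 - 3.62x = 33.58 + 1.84x → x* = 18.3590.
Gap = |26.5846 − 18.3590| = 8.2256.

8.23 units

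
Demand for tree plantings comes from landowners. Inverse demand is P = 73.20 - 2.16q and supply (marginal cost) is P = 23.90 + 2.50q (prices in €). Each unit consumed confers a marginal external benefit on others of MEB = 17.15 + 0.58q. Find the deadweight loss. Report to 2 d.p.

Market equilibrium (private): 23.90 + 2.50q = 73.20 - 2.16q → q_m = 10.5794.
Social marginal benefit = demand + MEB = 90.35 - 1.58q.
Set SMB = MC: 90.35 - 1.58q = 23.90 + 2.50q → q* = 16.2868.
The loss is the area between SMB and MC from q* to q_m; with linear curves that's a triangle of height MEB(q_m).
DWL = ½ × 5.7074 × 23.2861 = 66.4515.

DWL = €66.45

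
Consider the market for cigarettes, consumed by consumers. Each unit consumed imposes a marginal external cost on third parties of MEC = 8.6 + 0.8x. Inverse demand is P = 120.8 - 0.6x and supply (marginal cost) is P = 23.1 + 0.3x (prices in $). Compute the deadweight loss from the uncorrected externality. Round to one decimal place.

Market equilibrium (private): 23.1 + 0.3x = 120.8 - 0.6x → x_m = 108.5556.
Social marginal benefit = demand − MEC = 112.2 - 1.4x.
Set SMB = MC: 112.2 - 1.4x = 23.1 + 0.3x → x* = 52.4118.
The loss is the area between SMB and MC from x* to x_m; with linear curves that's a triangle of height MEC(x_m).
DWL = ½ × 56.1438 × 95.4444 = 2679.3057.

DWL = $2679.3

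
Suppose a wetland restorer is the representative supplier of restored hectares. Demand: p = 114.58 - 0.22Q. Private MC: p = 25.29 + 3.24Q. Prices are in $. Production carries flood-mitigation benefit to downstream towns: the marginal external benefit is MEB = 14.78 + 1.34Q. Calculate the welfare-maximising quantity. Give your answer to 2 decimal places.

Social marginal cost = private MC − MEB = 10.51 + 1.90Q.
Set SMC = demand: 10.51 + 1.90Q = 114.58 - 0.22Q → Q* = 49.0896.

Q* = 49.09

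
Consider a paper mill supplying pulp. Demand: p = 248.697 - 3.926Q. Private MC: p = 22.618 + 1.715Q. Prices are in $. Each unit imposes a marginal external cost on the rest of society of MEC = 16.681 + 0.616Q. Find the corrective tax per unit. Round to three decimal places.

tax = $37.296 per unit

Social marginal cost = private MC + MEC = 39.299 + 2.331Q.
Set SMC = demand: 39.299 + 2.331Q = 248.697 - 3.926Q → Q* = 33.4662.
The Pigouvian tax equals MEC at Q*: 16.681 + 0.616×33.4662 = 37.2962.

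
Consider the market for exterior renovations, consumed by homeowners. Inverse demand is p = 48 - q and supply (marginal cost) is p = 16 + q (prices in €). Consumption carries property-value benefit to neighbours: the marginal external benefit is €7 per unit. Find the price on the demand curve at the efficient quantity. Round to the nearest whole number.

P = €29

Social marginal benefit = demand + MEB = 55 - q.
Set SMB = MC: 55 - q = 16 + q → q* = 19.5000.
Consumer price on the demand curve at q*: 48 − 1×19.5000 = 28.5000.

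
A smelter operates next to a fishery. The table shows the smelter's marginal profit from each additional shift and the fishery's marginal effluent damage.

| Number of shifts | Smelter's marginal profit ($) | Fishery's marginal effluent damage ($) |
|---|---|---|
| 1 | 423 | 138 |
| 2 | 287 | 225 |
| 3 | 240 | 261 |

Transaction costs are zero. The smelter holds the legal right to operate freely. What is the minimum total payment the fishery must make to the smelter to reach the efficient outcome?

Left alone the smelter would choose level 3 (marginal profit stays positive).
Efficient level: k* = 2 (marginal profit ≥ marginal effluent damage through 2).
The fishery must at least cover the smelter's forgone profit from cutting 3→2: 240 = 240.

$240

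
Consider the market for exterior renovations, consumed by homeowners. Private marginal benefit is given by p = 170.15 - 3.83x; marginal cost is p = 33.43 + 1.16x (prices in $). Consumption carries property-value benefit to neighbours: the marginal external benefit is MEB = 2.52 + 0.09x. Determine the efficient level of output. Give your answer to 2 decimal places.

x* = 28.42

Social marginal benefit = demand + MEB = 172.67 - 3.74x.
Set SMB = MC: 172.67 - 3.74x = 33.43 + 1.16x → x* = 28.4163.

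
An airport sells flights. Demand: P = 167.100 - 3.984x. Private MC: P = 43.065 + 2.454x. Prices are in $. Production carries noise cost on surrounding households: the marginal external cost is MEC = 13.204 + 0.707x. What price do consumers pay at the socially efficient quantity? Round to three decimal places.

P = $105.301

Social marginal cost = private MC + MEC = 56.269 + 3.161x.
Set SMC = demand: 56.269 + 3.161x = 167.100 - 3.984x → x* = 15.5117.
Consumer price on the demand curve at x*: 167.100 − 3.984×15.5117 = 105.3014.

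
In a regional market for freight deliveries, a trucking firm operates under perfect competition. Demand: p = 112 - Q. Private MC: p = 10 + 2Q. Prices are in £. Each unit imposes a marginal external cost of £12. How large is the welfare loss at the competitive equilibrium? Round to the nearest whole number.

DWL = £24

Market equilibrium (private): 10 + 2Q = 112 - Q → Q_m = 34.0000.
Social marginal cost = private MC + MEC = 22 + 2Q.
Set SMC = demand: 22 + 2Q = 112 - Q → Q* = 30.0000.
The loss is the area between SMC and demand from Q* to Q_m; with linear curves that's a triangle of height MEC(Q_m).
DWL = ½ × 4.0000 × 12.0000 = 24.0000.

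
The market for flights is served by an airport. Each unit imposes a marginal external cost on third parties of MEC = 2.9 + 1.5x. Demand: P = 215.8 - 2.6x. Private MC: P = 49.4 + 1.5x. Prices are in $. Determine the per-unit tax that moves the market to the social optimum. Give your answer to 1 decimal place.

tax = $46.7 per unit

Social marginal cost = private MC + MEC = 52.3 + 3.0x.
Set SMC = demand: 52.3 + 3.0x = 215.8 - 2.6x → x* = 29.1964.
The Pigouvian tax equals MEC at x*: 2.9 + 1.5×29.1964 = 46.6946.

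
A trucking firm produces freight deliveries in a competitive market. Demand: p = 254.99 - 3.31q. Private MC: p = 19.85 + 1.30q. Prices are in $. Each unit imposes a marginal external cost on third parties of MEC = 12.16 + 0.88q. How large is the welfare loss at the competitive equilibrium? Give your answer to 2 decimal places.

DWL = $296.38

Market equilibrium (private): 19.85 + 1.30q = 254.99 - 3.31q → q_m = 51.0065.
Social marginal cost = private MC + MEC = 32.01 + 2.18q.
Set SMC = demand: 32.01 + 2.18q = 254.99 - 3.31q → q* = 40.6157.
The welfare-loss triangle has base |q_m − q*| and height MEC(q_m) (the vertical gap between SMC and demand is zero at q* and MEC at q_m).
DWL = ½ × 10.3908 × 57.0457 = 296.3752.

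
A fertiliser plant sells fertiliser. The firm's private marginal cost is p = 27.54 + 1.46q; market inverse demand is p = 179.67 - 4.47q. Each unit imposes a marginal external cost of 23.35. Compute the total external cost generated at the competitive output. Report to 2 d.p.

Market equilibrium (private): 27.54 + 1.46q = 179.67 - 4.47q → q_m = 25.6543.
Total external cost = MEC × q_m = 23.35 × 25.6543 = 599.0279.

599.03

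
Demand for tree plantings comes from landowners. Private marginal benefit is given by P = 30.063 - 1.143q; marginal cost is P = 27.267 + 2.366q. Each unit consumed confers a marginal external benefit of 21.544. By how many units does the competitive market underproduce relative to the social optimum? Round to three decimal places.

Market equilibrium (private): 27.267 + 2.366q = 30.063 - 1.143q → q_m = 0.7968.
Social marginal benefit = demand + MEB = 51.607 - 1.143q.
Set SMB = MC: 51.607 - 1.143q = 27.267 + 2.366q → q* = 6.9364.
Gap = |0.7968 − 6.9364| = 6.1396.

6.140 units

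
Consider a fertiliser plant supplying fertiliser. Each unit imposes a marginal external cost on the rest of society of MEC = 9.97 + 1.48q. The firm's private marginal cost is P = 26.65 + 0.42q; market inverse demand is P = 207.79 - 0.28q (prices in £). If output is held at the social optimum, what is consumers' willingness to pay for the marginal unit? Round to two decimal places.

Social marginal cost = private MC + MEC = 36.62 + 1.90q.
Set SMC = demand: 36.62 + 1.90q = 207.79 - 0.28q → q* = 78.5183.
Consumer price on the demand curve at q*: 207.79 − 0.28×78.5183 = 185.8049.

P = £185.80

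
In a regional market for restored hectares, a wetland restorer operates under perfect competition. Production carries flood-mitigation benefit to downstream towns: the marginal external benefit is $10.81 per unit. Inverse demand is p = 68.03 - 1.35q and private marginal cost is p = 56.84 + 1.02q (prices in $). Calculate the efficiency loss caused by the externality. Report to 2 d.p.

DWL = $24.65

Market equilibrium (private): 56.84 + 1.02q = 68.03 - 1.35q → q_m = 4.7215.
Social marginal cost = private MC − MEB = 46.03 + 1.02q.
Set SMC = demand: 46.03 + 1.02q = 68.03 - 1.35q → q* = 9.2827.
Height of the DWL triangle at q_m is demand(q_m) − SMC(q_m) = MEB(q_m) = 10.8100.
DWL = ½ × 4.5612 × 10.8100 = 24.6533.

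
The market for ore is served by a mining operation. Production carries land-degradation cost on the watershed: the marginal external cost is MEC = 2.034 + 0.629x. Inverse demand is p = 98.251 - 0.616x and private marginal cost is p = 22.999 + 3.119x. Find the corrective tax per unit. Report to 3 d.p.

tax = 12.587 per unit

Social marginal cost = private MC + MEC = 25.033 + 3.748x.
Set SMC = demand: 25.033 + 3.748x = 98.251 - 0.616x → x* = 16.7777.
The Pigouvian tax equals MEC at x*: 2.034 + 0.629×16.7777 = 12.5872.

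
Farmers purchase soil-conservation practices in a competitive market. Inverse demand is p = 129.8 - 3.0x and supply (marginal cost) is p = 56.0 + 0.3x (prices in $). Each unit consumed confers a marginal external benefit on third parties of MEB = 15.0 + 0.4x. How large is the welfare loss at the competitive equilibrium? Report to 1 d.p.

Market equilibrium (private): 56.0 + 0.3x = 129.8 - 3.0x → x_m = 22.3636.
Social marginal benefit = demand + MEB = 144.8 - 2.6x.
Set SMB = MC: 144.8 - 2.6x = 56.0 + 0.3x → x* = 30.6207.
The welfare-loss triangle has base |x_m − x*| and height MEB(x_m) (the vertical gap between SMB and MC is zero at x* and MEB at x_m).
DWL = ½ × 8.2571 × 23.9455 = 98.8602.

DWL = $98.9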